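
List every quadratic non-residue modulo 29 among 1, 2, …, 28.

2, 3, 8, 10, 11, 12, 14, 15, 17, 18, 19, 21, 26, 27

Square k = 1,…,14 (k and 29−k give the same square):
1²=1, 2²=4, 3²=9, 4²=16, 5²=25, 6²≡7, 7²≡20, 8²≡6, 9²≡23, 10²≡13, 11²≡5, 12²≡28, 13²≡24, 14²≡22 (mod 29).
The residues are {1, 4, 5, 6, 7, 9, 13, 16, 20, 22, 23, 24, 25, 28}; the non-residues are the remaining 14 nonzero classes.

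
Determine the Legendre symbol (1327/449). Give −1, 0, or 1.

1

Euler's criterion: (1327/449) ≡ 429^224 (mod 449).
429^2 ≡ 400 (mod 449)
429^4 ≡ 156 (mod 449)
429^8 ≡ 90 (mod 449)
429^16 ≡ 18 (mod 449)
429^32 ≡ 324 (mod 449)
429^64 ≡ 359 (mod 449)
429^128 ≡ 18 (mod 449)
429^224 = 429^(128+64+32) ≡ 1 (mod 449).
Result is 1, so (1327/449) = 1.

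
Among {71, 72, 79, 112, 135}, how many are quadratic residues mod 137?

(71/137) = -1 → non-residue.
(72/137) = +1 → QR.
(79/137) = -1 → non-residue.
(112/137) = +1 → QR.
(135/137) = +1 → QR.
Total quadratic residues among the 5: 3.

3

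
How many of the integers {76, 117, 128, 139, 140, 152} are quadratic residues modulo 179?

3

(76/179) = +1 → QR.
(117/179) = +1 → QR.
(128/179) = -1 → non-residue.
(139/179) = +1 → QR.
(140/179) = -1 → non-residue.
(152/179) = -1 → non-residue.
Total quadratic residues among the 6: 3.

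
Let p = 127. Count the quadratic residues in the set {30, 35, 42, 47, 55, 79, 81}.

(30/127) = +1 → QR.
(35/127) = +1 → QR.
(42/127) = +1 → QR.
(47/127) = +1 → QR.
(55/127) = -1 → non-residue.
(79/127) = +1 → QR.
(81/127) = +1 → QR.
Total quadratic residues among the 7: 6.

6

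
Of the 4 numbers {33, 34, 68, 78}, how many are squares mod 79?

(33/79) = -1 → non-residue.
(34/79) = -1 → non-residue.
(68/79) = -1 → non-residue.
(78/79) = -1 → non-residue.
Total quadratic residues among the 4: 0.

0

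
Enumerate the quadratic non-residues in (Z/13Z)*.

Square k = 1,…,6 (k and 13−k give the same square):
1²=1, 2²=4, 3²=9, 4²≡3, 5²≡12, 6²≡10 (mod 13).
The residues are {1, 3, 4, 9, 10, 12}; the non-residues are the remaining 6 nonzero classes.

2, 5, 6, 7, 8, 11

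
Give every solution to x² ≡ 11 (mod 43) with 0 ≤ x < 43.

21, 22

Since 43 ≡ 3 (mod 4), a square root of 11 is 11^((43+1)/4) = 11^11 mod 43.
Repeated squaring: 11^2≡35, 11^4≡21, 11^8≡11 (mod 43).
11^11 = 11^(8+2+1) ≡ 21 (mod 43).
Check: 21² = 441 ≡ 11 (mod 43). The two roots are 21 and 22.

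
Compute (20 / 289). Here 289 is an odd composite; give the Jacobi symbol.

Pull out 2^2: since 289 ≡ 1 (mod 8), (2/289) = +1, so (2/289)^2 = +1.
Reciprocity: 5 ≡ 1 and 289 ≡ 1 (mod 4), so (5/289) = +(289/5).
Reduce top mod 5: now compute (4/5).
Pull out 2^2: since 5 ≡ 5 (mod 8), (2/5) = -1, so (2/5)^2 = +1.
Reached (1/5) = 1. Collecting the sign flips along the way, the symbol is +1.

1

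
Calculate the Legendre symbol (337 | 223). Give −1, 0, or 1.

-1

First reduce: 337 ≡ 114 (mod 223).
Pull out 2: since 223 ≡ 7 (mod 8), (2/223) = +1.
Reciprocity: 57 ≡ 1 and 223 ≡ 3 (mod 4), so (57/223) = +(223/57).
Reduce top mod 57: now compute (52/57).
Pull out 2^2: since 57 ≡ 1 (mod 8), (2/57) = +1, so (2/57)^2 = +1.
Reciprocity: 13 ≡ 1 and 57 ≡ 1 (mod 4), so (13/57) = +(57/13).
Reduce top mod 13: now compute (5/13).
Reciprocity: 5 ≡ 1 and 13 ≡ 1 (mod 4), so (5/13) = +(13/5).
Reduce top mod 5: now compute (3/5).
Reciprocity: 3 ≡ 3 and 5 ≡ 1 (mod 4), so (3/5) = +(5/3).
Reduce top mod 3: now compute (2/3).
Pull out 2: since 3 ≡ 3 (mod 8), (2/3) = -1.
Reached (1/3) = 1. Collecting the sign flips along the way, the symbol is -1.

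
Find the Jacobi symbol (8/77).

-1

Pull out 2^3: since 77 ≡ 5 (mod 8), (2/77) = -1, so (2/77)^3 = -1.
Reached (1/77) = 1. Collecting the sign flips along the way, the symbol is -1.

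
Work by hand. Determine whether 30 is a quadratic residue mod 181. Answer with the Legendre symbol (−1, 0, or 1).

Pull out 2: since 181 ≡ 5 (mod 8), (2/181) = -1.
Reciprocity: 15 ≡ 3 and 181 ≡ 1 (mod 4), so (15/181) = +(181/15).
Reduce top mod 15: now compute (1/15).
Reached (1/15) = 1. Collecting the sign flips along the way, the symbol is -1.

-1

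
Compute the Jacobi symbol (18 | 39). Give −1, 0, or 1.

0

Pull out 2: since 39 ≡ 7 (mod 8), (2/39) = +1.
Reciprocity: 9 ≡ 1 and 39 ≡ 3 (mod 4), so (9/39) = +(39/9).
Reduce top mod 9: now compute (3/9).
Reciprocity: 3 ≡ 3 and 9 ≡ 1 (mod 4), so (3/9) = +(9/3).
Reduce top mod 3: now compute (0/3).
Top reduces to 0: gcd > 1, so the symbol is 0.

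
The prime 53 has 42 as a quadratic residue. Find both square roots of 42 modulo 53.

25, 28

53 ≡ 1 (mod 4), so we find a root by search.
Trying successive values, 25² = 625 ≡ 42 (mod 53). The other root is 53 − 25 = 28.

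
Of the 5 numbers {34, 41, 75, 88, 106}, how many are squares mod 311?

(34/311) = -1 → non-residue.
(41/311) = -1 → non-residue.
(75/311) = +1 → QR.
(88/311) = -1 → non-residue.
(106/311) = +1 → QR.
Total quadratic residues among the 5: 2.

2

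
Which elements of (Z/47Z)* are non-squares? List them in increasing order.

5, 10, 11, 13, 15, 19, 20, 22, 23, 26, 29, 30, 31, 33, 35, 38, 39, 40, 41, 43, 44, 45, 46

Square k = 1,…,23 (k and 47−k give the same square):
1²=1, 2²=4, 3²=9, 4²=16, 5²=25, 6²=36, 7²≡2, 8²≡17, 9²≡34, 10²≡6, 11²≡27, 12²≡3, 13²≡28, 14²≡8, 15²≡37, 16²≡21, 17²≡7, 18²≡42, 19²≡32, 20²≡24, 21²≡18, 22²≡14, 23²≡12 (mod 47).
The residues are {1, 2, 3, 4, 6, 7, 8, 9, 12, 14, 16, 17, 18, 21, 24, 25, 27, 28, 32, 34, 36, 37, 42}; the non-residues are the remaining 23 nonzero classes.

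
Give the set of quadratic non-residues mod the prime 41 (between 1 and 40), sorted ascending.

3, 6, 7, 11, 12, 13, 14, 15, 17, 19, 22, 24, 26, 27, 28, 29, 30, 34, 35, 38

Square k = 1,…,20 (k and 41−k give the same square):
1²=1, 2²=4, 3²=9, 4²=16, 5²=25, 6²=36, 7²≡8, 8²≡23, 9²≡40, 10²≡18, 11²≡39, 12²≡21, 13²≡5, 14²≡32, 15²≡20, 16²≡10, 17²≡2, 18²≡37, 19²≡33, 20²≡31 (mod 41).
The residues are {1, 2, 4, 5, 8, 9, 10, 16, 18, 20, 21, 23, 25, 31, 32, 33, 36, 37, 39, 40}; the non-residues are the remaining 20 nonzero classes.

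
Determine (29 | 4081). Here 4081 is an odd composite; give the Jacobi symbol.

Reciprocity: 29 ≡ 1 and 4081 ≡ 1 (mod 4), so (29/4081) = +(4081/29).
Reduce top mod 29: now compute (21/29).
Reciprocity: 21 ≡ 1 and 29 ≡ 1 (mod 4), so (21/29) = +(29/21).
Reduce top mod 21: now compute (8/21).
Pull out 2^3: since 21 ≡ 5 (mod 8), (2/21) = -1, so (2/21)^3 = -1.
Reached (1/21) = 1. Collecting the sign flips along the way, the symbol is -1.

-1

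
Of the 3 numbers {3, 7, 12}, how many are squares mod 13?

2

(3/13) = +1 → QR.
(7/13) = -1 → non-residue.
(12/13) = +1 → QR.
Total quadratic residues among the 3: 2.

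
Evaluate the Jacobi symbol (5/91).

Reciprocity: 5 ≡ 1 and 91 ≡ 3 (mod 4), so (5/91) = +(91/5).
Reduce top mod 5: now compute (1/5).
Reached (1/5) = 1. Collecting the sign flips along the way, the symbol is +1.

1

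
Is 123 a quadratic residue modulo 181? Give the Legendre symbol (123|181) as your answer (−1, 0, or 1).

-1

Euler's criterion: (123/181) ≡ 123^90 (mod 181).
123^2 ≡ 106 (mod 181)
123^4 ≡ 14 (mod 181)
123^8 ≡ 15 (mod 181)
123^16 ≡ 44 (mod 181)
123^32 ≡ 126 (mod 181)
123^64 ≡ 129 (mod 181)
123^90 = 123^(64+16+8+2) ≡ 180 (mod 181).
Result is 180 ≡ −1, so (123/181) = −1.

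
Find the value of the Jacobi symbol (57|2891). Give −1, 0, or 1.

Reciprocity: 57 ≡ 1 and 2891 ≡ 3 (mod 4), so (57/2891) = +(2891/57).
Reduce top mod 57: now compute (41/57).
Reciprocity: 41 ≡ 1 and 57 ≡ 1 (mod 4), so (41/57) = +(57/41).
Reduce top mod 41: now compute (16/41).
Pull out 2^4: since 41 ≡ 1 (mod 8), (2/41) = +1, so (2/41)^4 = +1.
Reached (1/41) = 1. Collecting the sign flips along the way, the symbol is +1.

1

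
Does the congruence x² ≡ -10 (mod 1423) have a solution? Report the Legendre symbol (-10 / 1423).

1

First reduce: -10 ≡ 1413 (mod 1423).
Reciprocity: 1413 ≡ 1 and 1423 ≡ 3 (mod 4), so (1413/1423) = +(1423/1413).
Reduce top mod 1413: now compute (10/1413).
Pull out 2: since 1413 ≡ 5 (mod 8), (2/1413) = -1.
Reciprocity: 5 ≡ 1 and 1413 ≡ 1 (mod 4), so (5/1413) = +(1413/5).
Reduce top mod 5: now compute (3/5).
Reciprocity: 3 ≡ 3 and 5 ≡ 1 (mod 4), so (3/5) = +(5/3).
Reduce top mod 3: now compute (2/3).
Pull out 2: since 3 ≡ 3 (mod 8), (2/3) = -1.
Reached (1/3) = 1. Collecting the sign flips along the way, the symbol is +1.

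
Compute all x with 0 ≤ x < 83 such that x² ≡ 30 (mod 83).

Since 83 ≡ 3 (mod 4), a square root of 30 is 30^((83+1)/4) = 30^21 mod 83.
Repeated squaring: 30^2≡70, 30^4≡3, 30^8≡9, 30^16≡81 (mod 83).
30^21 = 30^(16+4+1) ≡ 69 (mod 83).
Check: 69² = 4761 ≡ 30 (mod 83). The two roots are 14 and 69.

14, 69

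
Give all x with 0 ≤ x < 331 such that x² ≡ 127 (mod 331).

Since 331 ≡ 3 (mod 4), a square root of 127 is 127^((331+1)/4) = 127^83 mod 331.
Repeated squaring: 127^2≡241, 127^4≡156, 127^8≡173, 127^16≡139, 127^32≡123, 127^64≡234 (mod 331).
127^83 = 127^(64+16+2+1) ≡ 69 (mod 331).
Check: 69² = 4761 ≡ 127 (mod 331). The two roots are 69 and 262.

69, 262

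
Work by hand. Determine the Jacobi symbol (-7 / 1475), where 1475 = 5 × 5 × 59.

First reduce: -7 ≡ 1468 (mod 1475).
Pull out 2^2: since 1475 ≡ 3 (mod 8), (2/1475) = -1, so (2/1475)^2 = +1.
Reciprocity: 367 ≡ 3 and 1475 ≡ 3 (mod 4), so (367/1475) = −(1475/367).
Reduce top mod 367: now compute (7/367).
Reciprocity: 7 ≡ 3 and 367 ≡ 3 (mod 4), so (7/367) = −(367/7).
Reduce top mod 7: now compute (3/7).
Reciprocity: 3 ≡ 3 and 7 ≡ 3 (mod 4), so (3/7) = −(7/3).
Reduce top mod 3: now compute (1/3).
Reached (1/3) = 1. Collecting the sign flips along the way, the symbol is -1.

-1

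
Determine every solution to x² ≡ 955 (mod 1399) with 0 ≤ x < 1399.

Since 1399 ≡ 3 (mod 4), a square root of 955 is 955^((1399+1)/4) = 955^350 mod 1399.
Repeated squaring: 955^2≡1276, 955^4≡1139, 955^8≡448, 955^16≡647, 955^32≡308, 955^64≡1131, 955^128≡475, 955^256≡386 (mod 1399).
955^350 = 955^(256+64+16+8+4+2) ≡ 453 (mod 1399).
Check: 453² = 205209 ≡ 955 (mod 1399). The two roots are 453 and 946.

453, 946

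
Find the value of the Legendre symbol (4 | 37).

Pull out 2^2: since 37 ≡ 5 (mod 8), (2/37) = -1, so (2/37)^2 = +1.
Reached (1/37) = 1. Collecting the sign flips along the way, the symbol is +1.

1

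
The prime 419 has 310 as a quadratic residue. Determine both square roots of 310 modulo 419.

27, 392

Since 419 ≡ 3 (mod 4), a square root of 310 is 310^((419+1)/4) = 310^105 mod 419.
Repeated squaring: 310^2≡149, 310^4≡413, 310^8≡36, 310^16≡39, 310^32≡264, 310^64≡142 (mod 419).
310^105 = 310^(64+32+8+1) ≡ 27 (mod 419).
Check: 27² = 729 ≡ 310 (mod 419). The two roots are 27 and 392.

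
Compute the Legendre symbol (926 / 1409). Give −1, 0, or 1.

-1

Pull out 2: since 1409 ≡ 1 (mod 8), (2/1409) = +1.
Reciprocity: 463 ≡ 3 and 1409 ≡ 1 (mod 4), so (463/1409) = +(1409/463).
Reduce top mod 463: now compute (20/463).
Pull out 2^2: since 463 ≡ 7 (mod 8), (2/463) = +1, so (2/463)^2 = +1.
Reciprocity: 5 ≡ 1 and 463 ≡ 3 (mod 4), so (5/463) = +(463/5).
Reduce top mod 5: now compute (3/5).
Reciprocity: 3 ≡ 3 and 5 ≡ 1 (mod 4), so (3/5) = +(5/3).
Reduce top mod 3: now compute (2/3).
Pull out 2: since 3 ≡ 3 (mod 8), (2/3) = -1.
Reached (1/3) = 1. Collecting the sign flips along the way, the symbol is -1.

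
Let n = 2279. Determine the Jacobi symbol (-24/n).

First reduce: -24 ≡ 2255 (mod 2279).
Reciprocity: 2255 ≡ 3 and 2279 ≡ 3 (mod 4), so (2255/2279) = −(2279/2255).
Reduce top mod 2255: now compute (24/2255).
Pull out 2^3: since 2255 ≡ 7 (mod 8), (2/2255) = +1, so (2/2255)^3 = +1.
Reciprocity: 3 ≡ 3 and 2255 ≡ 3 (mod 4), so (3/2255) = −(2255/3).
Reduce top mod 3: now compute (2/3).
Pull out 2: since 3 ≡ 3 (mod 8), (2/3) = -1.
Reached (1/3) = 1. Collecting the sign flips along the way, the symbol is -1.

-1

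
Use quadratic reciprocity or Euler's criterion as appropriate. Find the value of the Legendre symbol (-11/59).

First reduce: -11 ≡ 48 (mod 59).
Pull out 2^4: since 59 ≡ 3 (mod 8), (2/59) = -1, so (2/59)^4 = +1.
Reciprocity: 3 ≡ 3 and 59 ≡ 3 (mod 4), so (3/59) = −(59/3).
Reduce top mod 3: now compute (2/3).
Pull out 2: since 3 ≡ 3 (mod 8), (2/3) = -1.
Reached (1/3) = 1. Collecting the sign flips along the way, the symbol is +1.

1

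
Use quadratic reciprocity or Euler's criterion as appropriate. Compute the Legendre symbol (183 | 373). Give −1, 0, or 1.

-1

Euler's criterion: (183/373) ≡ 183^186 (mod 373).
183^2 ≡ 292 (mod 373)
183^4 ≡ 220 (mod 373)
183^8 ≡ 283 (mod 373)
183^16 ≡ 267 (mod 373)
183^32 ≡ 46 (mod 373)
183^64 ≡ 251 (mod 373)
183^128 ≡ 337 (mod 373)
183^186 = 183^(128+32+16+8+2) ≡ 372 (mod 373).
Result is 372 ≡ −1, so (183/373) = −1.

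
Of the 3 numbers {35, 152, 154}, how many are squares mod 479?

(35/479) = +1 → QR.
(152/479) = -1 → non-residue.
(154/479) = +1 → QR.
Total quadratic residues among the 3: 2.

2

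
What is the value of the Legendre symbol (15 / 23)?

Euler's criterion: (15/23) ≡ 15^11 (mod 23).
15^2 ≡ 18 (mod 23)
15^4 ≡ 2 (mod 23)
15^8 ≡ 4 (mod 23)
15^11 = 15^(8+2+1) ≡ 22 (mod 23).
Result is 22 ≡ −1, so (15/23) = −1.

-1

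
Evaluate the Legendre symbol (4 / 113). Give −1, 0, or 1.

1

Pull out 2^2: since 113 ≡ 1 (mod 8), (2/113) = +1, so (2/113)^2 = +1.
Reached (1/113) = 1. Collecting the sign flips along the way, the symbol is +1.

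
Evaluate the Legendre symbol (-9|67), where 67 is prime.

-1

Euler's criterion: (-9/67) ≡ 58^33 (mod 67).
58^2 ≡ 14 (mod 67)
58^4 ≡ 62 (mod 67)
58^8 ≡ 25 (mod 67)
58^16 ≡ 22 (mod 67)
58^32 ≡ 15 (mod 67)
58^33 = 58^(32+1) ≡ 66 (mod 67).
Result is 66 ≡ −1, so (-9/67) = −1.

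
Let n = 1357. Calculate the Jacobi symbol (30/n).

Pull out 2: since 1357 ≡ 5 (mod 8), (2/1357) = -1.
Reciprocity: 15 ≡ 3 and 1357 ≡ 1 (mod 4), so (15/1357) = +(1357/15).
Reduce top mod 15: now compute (7/15).
Reciprocity: 7 ≡ 3 and 15 ≡ 3 (mod 4), so (7/15) = −(15/7).
Reduce top mod 7: now compute (1/7).
Reached (1/7) = 1. Collecting the sign flips along the way, the symbol is +1.

1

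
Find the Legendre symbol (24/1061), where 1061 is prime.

1

Pull out 2^3: since 1061 ≡ 5 (mod 8), (2/1061) = -1, so (2/1061)^3 = -1.
Reciprocity: 3 ≡ 3 and 1061 ≡ 1 (mod 4), so (3/1061) = +(1061/3).
Reduce top mod 3: now compute (2/3).
Pull out 2: since 3 ≡ 3 (mod 8), (2/3) = -1.
Reached (1/3) = 1. Collecting the sign flips along the way, the symbol is +1.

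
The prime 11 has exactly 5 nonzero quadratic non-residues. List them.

Square k = 1,…,5 (k and 11−k give the same square):
1²=1, 2²=4, 3²=9, 4²≡5, 5²≡3 (mod 11).
The residues are {1, 3, 4, 5, 9}; the non-residues are the remaining 5 nonzero classes.

2 6 7 8 10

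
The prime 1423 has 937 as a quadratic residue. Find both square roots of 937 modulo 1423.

Since 1423 ≡ 3 (mod 4), a square root of 937 is 937^((1423+1)/4) = 937^356 mod 1423.
Repeated squaring: 937^2≡1401, 937^4≡484, 937^8≡884, 937^16≡229, 937^32≡1213, 937^64≡1410, 937^128≡169, 937^256≡101 (mod 1423).
937^356 = 937^(256+64+32+4) ≡ 111 (mod 1423).
Check: 111² = 12321 ≡ 937 (mod 1423). The two roots are 111 and 1312.

111, 1312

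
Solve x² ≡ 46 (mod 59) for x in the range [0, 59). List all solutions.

Since 59 ≡ 3 (mod 4), a square root of 46 is 46^((59+1)/4) = 46^15 mod 59.
Repeated squaring: 46^2≡51, 46^4≡5, 46^8≡25 (mod 59).
46^15 = 46^(8+4+2+1) ≡ 20 (mod 59).
Check: 20² = 400 ≡ 46 (mod 59). The two roots are 20 and 39.

20, 39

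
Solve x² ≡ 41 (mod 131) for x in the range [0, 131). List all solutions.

Since 131 ≡ 3 (mod 4), a square root of 41 is 41^((131+1)/4) = 41^33 mod 131.
Repeated squaring: 41^2≡109, 41^4≡91, 41^8≡28, 41^16≡129, 41^32≡4 (mod 131).
41^33 = 41^(32+1) ≡ 33 (mod 131).
Check: 33² = 1089 ≡ 41 (mod 131). The two roots are 33 and 98.

33, 98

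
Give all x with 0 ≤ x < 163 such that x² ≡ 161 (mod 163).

18, 145

Since 163 ≡ 3 (mod 4), a square root of 161 is 161^((163+1)/4) = 161^41 mod 163.
Repeated squaring: 161^2≡4, 161^4≡16, 161^8≡93, 161^16≡10, 161^32≡100 (mod 163).
161^41 = 161^(32+8+1) ≡ 145 (mod 163).
Check: 145² = 21025 ≡ 161 (mod 163). The two roots are 18 and 145.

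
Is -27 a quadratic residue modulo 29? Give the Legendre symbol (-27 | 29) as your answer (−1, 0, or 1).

First reduce: -27 ≡ 2 (mod 29).
Pull out 2: since 29 ≡ 5 (mod 8), (2/29) = -1.
Reached (1/29) = 1. Collecting the sign flips along the way, the symbol is -1.

-1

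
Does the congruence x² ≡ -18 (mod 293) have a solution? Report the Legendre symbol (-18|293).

Euler's criterion: (-18/293) ≡ 275^146 (mod 293).
275^2 ≡ 31 (mod 293)
275^4 ≡ 82 (mod 293)
275^8 ≡ 278 (mod 293)
275^16 ≡ 225 (mod 293)
275^32 ≡ 229 (mod 293)
275^64 ≡ 287 (mod 293)
275^128 ≡ 36 (mod 293)
275^146 = 275^(128+16+2) ≡ 292 (mod 293).
Result is 292 ≡ −1, so (-18/293) = −1.

-1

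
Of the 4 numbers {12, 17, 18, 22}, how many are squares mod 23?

(12/23) = +1 → QR.
(17/23) = -1 → non-residue.
(18/23) = +1 → QR.
(22/23) = -1 → non-residue.
Total quadratic residues among the 4: 2.

2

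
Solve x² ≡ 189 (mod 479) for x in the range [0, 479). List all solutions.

181, 298

Since 479 ≡ 3 (mod 4), a square root of 189 is 189^((479+1)/4) = 189^120 mod 479.
Repeated squaring: 189^2≡275, 189^4≡422, 189^8≡375, 189^16≡278, 189^32≡165, 189^64≡401 (mod 479).
189^120 = 189^(64+32+16+8) ≡ 181 (mod 479).
Check: 181² = 32761 ≡ 189 (mod 479). The two roots are 181 and 298.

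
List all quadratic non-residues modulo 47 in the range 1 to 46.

5, 10, 11, 13, 15, 19, 20, 22, 23, 26, 29, 30, 31, 33, 35, 38, 39, 40, 41, 43, 44, 45, 46

Square k = 1,…,23 (k and 47−k give the same square):
1²=1, 2²=4, 3²=9, 4²=16, 5²=25, 6²=36, 7²≡2, 8²≡17, 9²≡34, 10²≡6, 11²≡27, 12²≡3, 13²≡28, 14²≡8, 15²≡37, 16²≡21, 17²≡7, 18²≡42, 19²≡32, 20²≡24, 21²≡18, 22²≡14, 23²≡12 (mod 47).
The residues are {1, 2, 3, 4, 6, 7, 8, 9, 12, 14, 16, 17, 18, 21, 24, 25, 27, 28, 32, 34, 36, 37, 42}; the non-residues are the remaining 23 nonzero classes.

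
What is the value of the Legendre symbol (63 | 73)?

-1

Euler's criterion: (63/73) ≡ 63^36 (mod 73).
63^2 ≡ 27 (mod 73)
63^4 ≡ 72 (mod 73)
63^8 ≡ 1 (mod 73)
63^16 ≡ 1 (mod 73)
63^32 ≡ 1 (mod 73)
63^36 = 63^(32+4) ≡ 72 (mod 73).
Result is 72 ≡ −1, so (63/73) = −1.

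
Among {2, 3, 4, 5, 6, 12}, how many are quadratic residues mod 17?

(2/17) = +1 → QR.
(3/17) = -1 → non-residue.
(4/17) = +1 → QR.
(5/17) = -1 → non-residue.
(6/17) = -1 → non-residue.
(12/17) = -1 → non-residue.
Total quadratic residues among the 6: 2.

2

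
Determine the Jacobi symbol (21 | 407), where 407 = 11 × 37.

-1

Reciprocity: 21 ≡ 1 and 407 ≡ 3 (mod 4), so (21/407) = +(407/21).
Reduce top mod 21: now compute (8/21).
Pull out 2^3: since 21 ≡ 5 (mod 8), (2/21) = -1, so (2/21)^3 = -1.
Reached (1/21) = 1. Collecting the sign flips along the way, the symbol is -1.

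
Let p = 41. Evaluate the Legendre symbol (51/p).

1

First reduce: 51 ≡ 10 (mod 41).
Pull out 2: since 41 ≡ 1 (mod 8), (2/41) = +1.
Reciprocity: 5 ≡ 1 and 41 ≡ 1 (mod 4), so (5/41) = +(41/5).
Reduce top mod 5: now compute (1/5).
Reached (1/5) = 1. Collecting the sign flips along the way, the symbol is +1.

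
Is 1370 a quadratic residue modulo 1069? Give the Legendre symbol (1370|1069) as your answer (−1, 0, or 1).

First reduce: 1370 ≡ 301 (mod 1069).
Reciprocity: 301 ≡ 1 and 1069 ≡ 1 (mod 4), so (301/1069) = +(1069/301).
Reduce top mod 301: now compute (166/301).
Pull out 2: since 301 ≡ 5 (mod 8), (2/301) = -1.
Reciprocity: 83 ≡ 3 and 301 ≡ 1 (mod 4), so (83/301) = +(301/83).
Reduce top mod 83: now compute (52/83).
Pull out 2^2: since 83 ≡ 3 (mod 8), (2/83) = -1, so (2/83)^2 = +1.
Reciprocity: 13 ≡ 1 and 83 ≡ 3 (mod 4), so (13/83) = +(83/13).
Reduce top mod 13: now compute (5/13).
Reciprocity: 5 ≡ 1 and 13 ≡ 1 (mod 4), so (5/13) = +(13/5).
Reduce top mod 5: now compute (3/5).
Reciprocity: 3 ≡ 3 and 5 ≡ 1 (mod 4), so (3/5) = +(5/3).
Reduce top mod 3: now compute (2/3).
Pull out 2: since 3 ≡ 3 (mod 8), (2/3) = -1.
Reached (1/3) = 1. Collecting the sign flips along the way, the symbol is +1.

1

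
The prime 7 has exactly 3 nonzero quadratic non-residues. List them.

3,5,6

Square k = 1,…,3 (k and 7−k give the same square):
1²=1, 2²=4, 3²≡2 (mod 7).
The residues are {1, 2, 4}; the non-residues are the remaining 3 nonzero classes.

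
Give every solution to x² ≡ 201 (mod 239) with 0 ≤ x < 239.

100, 139

Since 239 ≡ 3 (mod 4), a square root of 201 is 201^((239+1)/4) = 201^60 mod 239.
Repeated squaring: 201^2≡10, 201^4≡100, 201^8≡201, 201^16≡10, 201^32≡100 (mod 239).
201^60 = 201^(32+16+8+4) ≡ 100 (mod 239).
Check: 100² = 10000 ≡ 201 (mod 239). The two roots are 100 and 139.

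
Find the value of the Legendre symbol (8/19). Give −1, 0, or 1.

Euler's criterion: (8/19) ≡ 8^9 (mod 19).
8^2 ≡ 7 (mod 19)
8^4 ≡ 11 (mod 19)
8^8 ≡ 7 (mod 19)
8^9 = 8^(8+1) ≡ 18 (mod 19).
Result is 18 ≡ −1, so (8/19) = −1.

-1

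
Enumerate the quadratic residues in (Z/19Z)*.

1 4 5 6 7 9 11 16 17

Square k = 1,…,9 (k and 19−k give the same square):
1²=1, 2²=4, 3²=9, 4²=16, 5²≡6, 6²≡17, 7²≡11, 8²≡7, 9²≡5 (mod 19).
So the quadratic residues mod 19 are {1, 4, 5, 6, 7, 9, 11, 16, 17}.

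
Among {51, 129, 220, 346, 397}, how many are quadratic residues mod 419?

1

(51/419) = -1 → non-residue.
(129/419) = +1 → QR.
(220/419) = -1 → non-residue.
(346/419) = -1 → non-residue.
(397/419) = -1 → non-residue.
Total quadratic residues among the 5: 1.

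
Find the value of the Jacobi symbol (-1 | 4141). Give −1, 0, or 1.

First reduce: -1 ≡ 4140 (mod 4141).
Pull out 2^2: since 4141 ≡ 5 (mod 8), (2/4141) = -1, so (2/4141)^2 = +1.
Reciprocity: 1035 ≡ 3 and 4141 ≡ 1 (mod 4), so (1035/4141) = +(4141/1035).
Reduce top mod 1035: now compute (1/1035).
Reached (1/1035) = 1. Collecting the sign flips along the way, the symbol is +1.

1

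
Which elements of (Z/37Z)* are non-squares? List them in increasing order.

2,5,6,8,13,14,15,17,18,19,20,22,23,24,29,31,32,35

Square k = 1,…,18 (k and 37−k give the same square):
1²=1, 2²=4, 3²=9, 4²=16, 5²=25, 6²=36, 7²≡12, 8²≡27, 9²≡7, 10²≡26, 11²≡10, 12²≡33, 13²≡21, 14²≡11, 15²≡3, 16²≡34, 17²≡30, 18²≡28 (mod 37).
The residues are {1, 3, 4, 7, 9, 10, 11, 12, 16, 21, 25, 26, 27, 28, 30, 33, 34, 36}; the non-residues are the remaining 18 nonzero classes.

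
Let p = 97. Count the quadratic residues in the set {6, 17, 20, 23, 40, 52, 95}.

2

(6/97) = +1 → QR.
(17/97) = -1 → non-residue.
(20/97) = -1 → non-residue.
(23/97) = -1 → non-residue.
(40/97) = -1 → non-residue.
(52/97) = -1 → non-residue.
(95/97) = +1 → QR.
Total quadratic residues among the 7: 2.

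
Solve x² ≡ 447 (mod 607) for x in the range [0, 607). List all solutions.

220, 387

Since 607 ≡ 3 (mod 4), a square root of 447 is 447^((607+1)/4) = 447^152 mod 607.
Repeated squaring: 447^2≡106, 447^4≡310, 447^8≡194, 447^16≡2, 447^32≡4, 447^64≡16, 447^128≡256 (mod 607).
447^152 = 447^(128+16+8) ≡ 387 (mod 607).
Check: 387² = 149769 ≡ 447 (mod 607). The two roots are 220 and 387.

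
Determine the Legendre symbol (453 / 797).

Euler's criterion: (453/797) ≡ 453^398 (mod 797).
453^2 ≡ 380 (mod 797)
453^4 ≡ 143 (mod 797)
453^8 ≡ 524 (mod 797)
453^16 ≡ 408 (mod 797)
453^32 ≡ 688 (mod 797)
453^64 ≡ 723 (mod 797)
453^128 ≡ 694 (mod 797)
453^256 ≡ 248 (mod 797)
453^398 = 453^(256+128+8+4+2) ≡ 796 (mod 797).
Result is 796 ≡ −1, so (453/797) = −1.

-1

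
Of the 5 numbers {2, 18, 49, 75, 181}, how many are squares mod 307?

2

(2/307) = -1 → non-residue.
(18/307) = -1 → non-residue.
(49/307) = +1 → QR.
(75/307) = -1 → non-residue.
(181/307) = +1 → QR.
Total quadratic residues among the 5: 2.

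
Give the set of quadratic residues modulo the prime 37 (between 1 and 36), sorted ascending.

Square k = 1,…,18 (k and 37−k give the same square):
1²=1, 2²=4, 3²=9, 4²=16, 5²=25, 6²=36, 7²≡12, 8²≡27, 9²≡7, 10²≡26, 11²≡10, 12²≡33, 13²≡21, 14²≡11, 15²≡3, 16²≡34, 17²≡30, 18²≡28 (mod 37).
So the quadratic residues mod 37 are {1, 3, 4, 7, 9, 10, 11, 12, 16, 21, 25, 26, 27, 28, 30, 33, 34, 36}.

1, 3, 4, 7, 9, 10, 11, 12, 16, 21, 25, 26, 27, 28, 30, 33, 34, 36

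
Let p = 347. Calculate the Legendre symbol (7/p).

Euler's criterion: (7/347) ≡ 7^173 (mod 347).
7^2 ≡ 49 (mod 347)
7^4 ≡ 319 (mod 347)
7^8 ≡ 90 (mod 347)
7^16 ≡ 119 (mod 347)
7^32 ≡ 281 (mod 347)
7^64 ≡ 192 (mod 347)
7^128 ≡ 82 (mod 347)
7^173 = 7^(128+32+8+4+1) ≡ 346 (mod 347).
Result is 346 ≡ −1, so (7/347) = −1.

-1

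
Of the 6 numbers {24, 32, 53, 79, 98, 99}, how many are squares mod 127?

(24/127) = -1 → non-residue.
(32/127) = +1 → QR.
(53/127) = -1 → non-residue.
(79/127) = +1 → QR.
(98/127) = +1 → QR.
(99/127) = +1 → QR.
Total quadratic residues among the 6: 4.

4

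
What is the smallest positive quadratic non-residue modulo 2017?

5

(2/2017) = +1, so 2 is a residue.
(3/2017) = +1, so 3 is a residue.
(4/2017) = +1, so 4 is a residue.
(5/2017) = −1, so 5 is the smallest positive non-residue mod 2017.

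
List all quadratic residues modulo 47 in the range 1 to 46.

1 2 3 4 6 7 8 9 12 14 16 17 18 21 24 25 27 28 32 34 36 37 42

Square k = 1,…,23 (k and 47−k give the same square):
1²=1, 2²=4, 3²=9, 4²=16, 5²=25, 6²=36, 7²≡2, 8²≡17, 9²≡34, 10²≡6, 11²≡27, 12²≡3, 13²≡28, 14²≡8, 15²≡37, 16²≡21, 17²≡7, 18²≡42, 19²≡32, 20²≡24, 21²≡18, 22²≡14, 23²≡12 (mod 47).
So the quadratic residues mod 47 are {1, 2, 3, 4, 6, 7, 8, 9, 12, 14, 16, 17, 18, 21, 24, 25, 27, 28, 32, 34, 36, 37, 42}.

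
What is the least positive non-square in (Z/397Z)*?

2

(2/397) = −1, so 2 is the smallest positive non-residue mod 397.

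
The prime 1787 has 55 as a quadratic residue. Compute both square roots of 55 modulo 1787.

427, 1360

Since 1787 ≡ 3 (mod 4), a square root of 55 is 55^((1787+1)/4) = 55^447 mod 1787.
Repeated squaring: 55^2≡1238, 55^4≡1185, 55^8≡1430, 55^16≡572, 55^32≡163, 55^64≡1551, 55^128≡299, 55^256≡51 (mod 1787).
55^447 = 55^(256+128+32+16+8+4+2+1) ≡ 427 (mod 1787).
Check: 427² = 182329 ≡ 55 (mod 1787). The two roots are 427 and 1360.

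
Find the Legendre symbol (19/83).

Reciprocity: 19 ≡ 3 and 83 ≡ 3 (mod 4), so (19/83) = −(83/19).
Reduce top mod 19: now compute (7/19).
Reciprocity: 7 ≡ 3 and 19 ≡ 3 (mod 4), so (7/19) = −(19/7).
Reduce top mod 7: now compute (5/7).
Reciprocity: 5 ≡ 1 and 7 ≡ 3 (mod 4), so (5/7) = +(7/5).
Reduce top mod 5: now compute (2/5).
Pull out 2: since 5 ≡ 5 (mod 8), (2/5) = -1.
Reached (1/5) = 1. Collecting the sign flips along the way, the symbol is -1.

-1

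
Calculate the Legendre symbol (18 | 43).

-1

Euler's criterion: (18/43) ≡ 18^21 (mod 43).
18^2 ≡ 23 (mod 43)
18^4 ≡ 13 (mod 43)
18^8 ≡ 40 (mod 43)
18^16 ≡ 9 (mod 43)
18^21 = 18^(16+4+1) ≡ 42 (mod 43).
Result is 42 ≡ −1, so (18/43) = −1.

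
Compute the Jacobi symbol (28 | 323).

Pull out 2^2: since 323 ≡ 3 (mod 8), (2/323) = -1, so (2/323)^2 = +1.
Reciprocity: 7 ≡ 3 and 323 ≡ 3 (mod 4), so (7/323) = −(323/7).
Reduce top mod 7: now compute (1/7).
Reached (1/7) = 1. Collecting the sign flips along the way, the symbol is -1.

-1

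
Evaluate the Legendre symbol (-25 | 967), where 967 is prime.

Euler's criterion: (-25/967) ≡ 942^483 (mod 967).
942^2 ≡ 625 (mod 967)
942^4 ≡ 924 (mod 967)
942^8 ≡ 882 (mod 967)
942^16 ≡ 456 (mod 967)
942^32 ≡ 31 (mod 967)
942^64 ≡ 961 (mod 967)
942^128 ≡ 36 (mod 967)
942^256 ≡ 329 (mod 967)
942^483 = 942^(256+128+64+32+2+1) ≡ 966 (mod 967).
Result is 966 ≡ −1, so (-25/967) = −1.

-1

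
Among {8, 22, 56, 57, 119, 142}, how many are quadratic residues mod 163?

4

(8/163) = -1 → non-residue.
(22/163) = +1 → QR.
(56/163) = +1 → QR.
(57/163) = +1 → QR.
(119/163) = +1 → QR.
(142/163) = -1 → non-residue.
Total quadratic residues among the 6: 4.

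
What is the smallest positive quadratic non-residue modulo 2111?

(2/2111) = +1, so 2 is a residue.
(3/2111) = +1, so 3 is a residue.
(4/2111) = +1, so 4 is a residue.
(5/2111) = +1, so 5 is a residue.
(6/2111) = +1, so 6 is a residue.
(7/2111) = −1, so 7 is the smallest positive non-residue mod 2111.

7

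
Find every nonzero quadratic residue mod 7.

1, 2, 4

Square k = 1,…,3 (k and 7−k give the same square):
1²=1, 2²=4, 3²≡2 (mod 7).
So the quadratic residues mod 7 are {1, 2, 4}.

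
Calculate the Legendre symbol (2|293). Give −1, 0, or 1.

Pull out 2: since 293 ≡ 5 (mod 8), (2/293) = -1.
Reached (1/293) = 1. Collecting the sign flips along the way, the symbol is -1.

-1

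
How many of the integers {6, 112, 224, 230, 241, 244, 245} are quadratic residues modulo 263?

2

(6/263) = +1 → QR.
(112/263) = -1 → non-residue.
(224/263) = -1 → non-residue.
(230/263) = -1 → non-residue.
(241/263) = -1 → non-residue.
(244/263) = +1 → QR.
(245/263) = -1 → non-residue.
Total quadratic residues among the 7: 2.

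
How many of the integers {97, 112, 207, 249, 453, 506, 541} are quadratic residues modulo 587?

(97/587) = -1 → non-residue.
(112/587) = +1 → QR.
(207/587) = -1 → non-residue.
(249/587) = +1 → QR.
(453/587) = +1 → QR.
(506/587) = -1 → non-residue.
(541/587) = -1 → non-residue.
Total quadratic residues among the 7: 3.

3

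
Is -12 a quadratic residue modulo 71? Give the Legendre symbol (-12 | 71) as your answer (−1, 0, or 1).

Euler's criterion: (-12/71) ≡ 59^35 (mod 71).
59^2 ≡ 2 (mod 71)
59^4 ≡ 4 (mod 71)
59^8 ≡ 16 (mod 71)
59^16 ≡ 43 (mod 71)
59^32 ≡ 3 (mod 71)
59^35 = 59^(32+2+1) ≡ 70 (mod 71).
Result is 70 ≡ −1, so (-12/71) = −1.

-1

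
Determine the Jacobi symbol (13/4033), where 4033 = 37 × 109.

1

Reciprocity: 13 ≡ 1 and 4033 ≡ 1 (mod 4), so (13/4033) = +(4033/13).
Reduce top mod 13: now compute (3/13).
Reciprocity: 3 ≡ 3 and 13 ≡ 1 (mod 4), so (3/13) = +(13/3).
Reduce top mod 3: now compute (1/3).
Reached (1/3) = 1. Collecting the sign flips along the way, the symbol is +1.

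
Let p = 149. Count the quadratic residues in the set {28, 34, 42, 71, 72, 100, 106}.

3

(28/149) = +1 → QR.
(34/149) = -1 → non-residue.
(42/149) = +1 → QR.
(71/149) = -1 → non-residue.
(72/149) = -1 → non-residue.
(100/149) = +1 → QR.
(106/149) = -1 → non-residue.
Total quadratic residues among the 7: 3.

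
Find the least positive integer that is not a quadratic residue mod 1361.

(2/1361) = +1, so 2 is a residue.
(3/1361) = −1, so 3 is the smallest positive non-residue mod 1361.

3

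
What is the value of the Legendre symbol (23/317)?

Reciprocity: 23 ≡ 3 and 317 ≡ 1 (mod 4), so (23/317) = +(317/23).
Reduce top mod 23: now compute (18/23).
Pull out 2: since 23 ≡ 7 (mod 8), (2/23) = +1.
Reciprocity: 9 ≡ 1 and 23 ≡ 3 (mod 4), so (9/23) = +(23/9).
Reduce top mod 9: now compute (5/9).
Reciprocity: 5 ≡ 1 and 9 ≡ 1 (mod 4), so (5/9) = +(9/5).
Reduce top mod 5: now compute (4/5).
Pull out 2^2: since 5 ≡ 5 (mod 8), (2/5) = -1, so (2/5)^2 = +1.
Reached (1/5) = 1. Collecting the sign flips along the way, the symbol is +1.

1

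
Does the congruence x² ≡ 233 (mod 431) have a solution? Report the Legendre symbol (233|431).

Reciprocity: 233 ≡ 1 and 431 ≡ 3 (mod 4), so (233/431) = +(431/233).
Reduce top mod 233: now compute (198/233).
Pull out 2: since 233 ≡ 1 (mod 8), (2/233) = +1.
Reciprocity: 99 ≡ 3 and 233 ≡ 1 (mod 4), so (99/233) = +(233/99).
Reduce top mod 99: now compute (35/99).
Reciprocity: 35 ≡ 3 and 99 ≡ 3 (mod 4), so (35/99) = −(99/35).
Reduce top mod 35: now compute (29/35).
Reciprocity: 29 ≡ 1 and 35 ≡ 3 (mod 4), so (29/35) = +(35/29).
Reduce top mod 29: now compute (6/29).
Pull out 2: since 29 ≡ 5 (mod 8), (2/29) = -1.
Reciprocity: 3 ≡ 3 and 29 ≡ 1 (mod 4), so (3/29) = +(29/3).
Reduce top mod 3: now compute (2/3).
Pull out 2: since 3 ≡ 3 (mod 8), (2/3) = -1.
Reached (1/3) = 1. Collecting the sign flips along the way, the symbol is -1.

-1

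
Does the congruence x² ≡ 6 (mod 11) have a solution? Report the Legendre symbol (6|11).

Pull out 2: since 11 ≡ 3 (mod 8), (2/11) = -1.
Reciprocity: 3 ≡ 3 and 11 ≡ 3 (mod 4), so (3/11) = −(11/3).
Reduce top mod 3: now compute (2/3).
Pull out 2: since 3 ≡ 3 (mod 8), (2/3) = -1.
Reached (1/3) = 1. Collecting the sign flips along the way, the symbol is -1.

-1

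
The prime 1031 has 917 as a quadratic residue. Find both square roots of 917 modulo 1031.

Since 1031 ≡ 3 (mod 4), a square root of 917 is 917^((1031+1)/4) = 917^258 mod 1031.
Repeated squaring: 917^2≡624, 917^4≡689, 917^8≡461, 917^16≡135, 917^32≡698, 917^64≡572, 917^128≡357, 917^256≡636 (mod 1031).
917^258 = 917^(256+2) ≡ 960 (mod 1031).
Check: 960² = 921600 ≡ 917 (mod 1031). The two roots are 71 and 960.

71, 960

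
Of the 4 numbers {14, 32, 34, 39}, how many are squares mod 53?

(14/53) = -1 → non-residue.
(32/53) = -1 → non-residue.
(34/53) = -1 → non-residue.
(39/53) = -1 → non-residue.
Total quadratic residues among the 4: 0.

0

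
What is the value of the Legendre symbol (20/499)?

Euler's criterion: (20/499) ≡ 20^249 (mod 499).
20^2 ≡ 400 (mod 499)
20^4 ≡ 320 (mod 499)
20^8 ≡ 105 (mod 499)
20^16 ≡ 47 (mod 499)
20^32 ≡ 213 (mod 499)
20^64 ≡ 459 (mod 499)
20^128 ≡ 103 (mod 499)
20^249 = 20^(128+64+32+16+8+1) ≡ 1 (mod 499).
Result is 1, so (20/499) = 1.

1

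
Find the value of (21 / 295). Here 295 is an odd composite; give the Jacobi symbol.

1

Reciprocity: 21 ≡ 1 and 295 ≡ 3 (mod 4), so (21/295) = +(295/21).
Reduce top mod 21: now compute (1/21).
Reached (1/21) = 1. Collecting the sign flips along the way, the symbol is +1.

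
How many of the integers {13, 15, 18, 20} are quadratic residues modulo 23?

(13/23) = +1 → QR.
(15/23) = -1 → non-residue.
(18/23) = +1 → QR.
(20/23) = -1 → non-residue.
Total quadratic residues among the 4: 2.

2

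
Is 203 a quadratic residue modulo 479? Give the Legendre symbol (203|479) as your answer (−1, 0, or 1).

Reciprocity: 203 ≡ 3 and 479 ≡ 3 (mod 4), so (203/479) = −(479/203).
Reduce top mod 203: now compute (73/203).
Reciprocity: 73 ≡ 1 and 203 ≡ 3 (mod 4), so (73/203) = +(203/73).
Reduce top mod 73: now compute (57/73).
Reciprocity: 57 ≡ 1 and 73 ≡ 1 (mod 4), so (57/73) = +(73/57).
Reduce top mod 57: now compute (16/57).
Pull out 2^4: since 57 ≡ 1 (mod 8), (2/57) = +1, so (2/57)^4 = +1.
Reached (1/57) = 1. Collecting the sign flips along the way, the symbol is -1.

-1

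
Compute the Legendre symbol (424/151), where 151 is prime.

First reduce: 424 ≡ 122 (mod 151).
Pull out 2: since 151 ≡ 7 (mod 8), (2/151) = +1.
Reciprocity: 61 ≡ 1 and 151 ≡ 3 (mod 4), so (61/151) = +(151/61).
Reduce top mod 61: now compute (29/61).
Reciprocity: 29 ≡ 1 and 61 ≡ 1 (mod 4), so (29/61) = +(61/29).
Reduce top mod 29: now compute (3/29).
Reciprocity: 3 ≡ 3 and 29 ≡ 1 (mod 4), so (3/29) = +(29/3).
Reduce top mod 3: now compute (2/3).
Pull out 2: since 3 ≡ 3 (mod 8), (2/3) = -1.
Reached (1/3) = 1. Collecting the sign flips along the way, the symbol is -1.

-1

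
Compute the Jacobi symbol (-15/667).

-1

First reduce: -15 ≡ 652 (mod 667).
Pull out 2^2: since 667 ≡ 3 (mod 8), (2/667) = -1, so (2/667)^2 = +1.
Reciprocity: 163 ≡ 3 and 667 ≡ 3 (mod 4), so (163/667) = −(667/163).
Reduce top mod 163: now compute (15/163).
Reciprocity: 15 ≡ 3 and 163 ≡ 3 (mod 4), so (15/163) = −(163/15).
Reduce top mod 15: now compute (13/15).
Reciprocity: 13 ≡ 1 and 15 ≡ 3 (mod 4), so (13/15) = +(15/13).
Reduce top mod 13: now compute (2/13).
Pull out 2: since 13 ≡ 5 (mod 8), (2/13) = -1.
Reached (1/13) = 1. Collecting the sign flips along the way, the symbol is -1.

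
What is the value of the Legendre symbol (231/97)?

Euler's criterion: (231/97) ≡ 37^48 (mod 97).
37^2 ≡ 11 (mod 97)
37^4 ≡ 24 (mod 97)
37^8 ≡ 91 (mod 97)
37^16 ≡ 36 (mod 97)
37^32 ≡ 35 (mod 97)
37^48 = 37^(32+16) ≡ 96 (mod 97).
Result is 96 ≡ −1, so (231/97) = −1.

-1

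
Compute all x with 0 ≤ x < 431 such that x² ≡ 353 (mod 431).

28, 403

Since 431 ≡ 3 (mod 4), a square root of 353 is 353^((431+1)/4) = 353^108 mod 431.
Repeated squaring: 353^2≡50, 353^4≡345, 353^8≡69, 353^16≡20, 353^32≡400, 353^64≡99 (mod 431).
353^108 = 353^(64+32+8+4) ≡ 403 (mod 431).
Check: 403² = 162409 ≡ 353 (mod 431). The two roots are 28 and 403.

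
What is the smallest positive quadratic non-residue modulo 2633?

3

(2/2633) = +1, so 2 is a residue.
(3/2633) = −1, so 3 is the smallest positive non-residue mod 2633.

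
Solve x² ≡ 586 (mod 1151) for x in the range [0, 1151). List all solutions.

Since 1151 ≡ 3 (mod 4), a square root of 586 is 586^((1151+1)/4) = 586^288 mod 1151.
Repeated squaring: 586^2≡398, 586^4≡717, 586^8≡743, 586^16≡720, 586^32≡450, 586^64≡1075, 586^128≡21, 586^256≡441 (mod 1151).
586^288 = 586^(256+32) ≡ 478 (mod 1151).
Check: 478² = 228484 ≡ 586 (mod 1151). The two roots are 478 and 673.

478, 673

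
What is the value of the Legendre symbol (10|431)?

Pull out 2: since 431 ≡ 7 (mod 8), (2/431) = +1.
Reciprocity: 5 ≡ 1 and 431 ≡ 3 (mod 4), so (5/431) = +(431/5).
Reduce top mod 5: now compute (1/5).
Reached (1/5) = 1. Collecting the sign flips along the way, the symbol is +1.

1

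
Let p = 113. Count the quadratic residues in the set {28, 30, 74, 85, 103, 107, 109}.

4

(28/113) = +1 → QR.
(30/113) = +1 → QR.
(74/113) = -1 → non-residue.
(85/113) = +1 → QR.
(103/113) = -1 → non-residue.
(107/113) = -1 → non-residue.
(109/113) = +1 → QR.
Total quadratic residues among the 7: 4.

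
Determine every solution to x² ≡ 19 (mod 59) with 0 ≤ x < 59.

Since 59 ≡ 3 (mod 4), a square root of 19 is 19^((59+1)/4) = 19^15 mod 59.
Repeated squaring: 19^2≡7, 19^4≡49, 19^8≡41 (mod 59).
19^15 = 19^(8+4+2+1) ≡ 45 (mod 59).
Check: 45² = 2025 ≡ 19 (mod 59). The two roots are 14 and 45.

14, 45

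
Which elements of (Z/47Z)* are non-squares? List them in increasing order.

Square k = 1,…,23 (k and 47−k give the same square):
1²=1, 2²=4, 3²=9, 4²=16, 5²=25, 6²=36, 7²≡2, 8²≡17, 9²≡34, 10²≡6, 11²≡27, 12²≡3, 13²≡28, 14²≡8, 15²≡37, 16²≡21, 17²≡7, 18²≡42, 19²≡32, 20²≡24, 21²≡18, 22²≡14, 23²≡12 (mod 47).
The residues are {1, 2, 3, 4, 6, 7, 8, 9, 12, 14, 16, 17, 18, 21, 24, 25, 27, 28, 32, 34, 36, 37, 42}; the non-residues are the remaining 23 nonzero classes.

5,10,11,13,15,19,20,22,23,26,29,30,31,33,35,38,39,40,41,43,44,45,46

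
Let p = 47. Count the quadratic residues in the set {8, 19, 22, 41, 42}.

2

(8/47) = +1 → QR.
(19/47) = -1 → non-residue.
(22/47) = -1 → non-residue.
(41/47) = -1 → non-residue.
(42/47) = +1 → QR.
Total quadratic residues among the 5: 2.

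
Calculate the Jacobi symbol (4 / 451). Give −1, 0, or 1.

1

Pull out 2^2: since 451 ≡ 3 (mod 8), (2/451) = -1, so (2/451)^2 = +1.
Reached (1/451) = 1. Collecting the sign flips along the way, the symbol is +1.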